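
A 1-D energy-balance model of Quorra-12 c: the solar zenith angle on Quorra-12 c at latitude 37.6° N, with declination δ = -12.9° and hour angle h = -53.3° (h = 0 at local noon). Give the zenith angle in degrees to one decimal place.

cos θ_z = sin φ sin δ + cos φ cos δ cos h = -0.136215 + 0.461542 = 0.325327.
θ_z = arccos(0.325327) = 71.0°.

θ_z = 71.0°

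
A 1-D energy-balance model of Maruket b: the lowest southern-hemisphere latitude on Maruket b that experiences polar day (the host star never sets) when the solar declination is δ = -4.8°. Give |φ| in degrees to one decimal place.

|φ| = 85.2°

Polar day requires cos H₀ = −tan φ tan δ ≤ −1, i.e. tan φ tan δ ≥ 1.
The boundary is |tan φ| · |tan δ| = 1, so |φ| = 90° − |δ| = 90° − 4.8° = 85.2° in the southern hemisphere.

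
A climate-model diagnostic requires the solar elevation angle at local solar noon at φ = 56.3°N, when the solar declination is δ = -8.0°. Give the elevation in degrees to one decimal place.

25.7°

At local noon the hour angle is zero, so the zenith angle equals |φ − δ| = |+56.3° − (-8.000°)| = 64.300°.
Elevation = 90° − 64.300° = 25.7°.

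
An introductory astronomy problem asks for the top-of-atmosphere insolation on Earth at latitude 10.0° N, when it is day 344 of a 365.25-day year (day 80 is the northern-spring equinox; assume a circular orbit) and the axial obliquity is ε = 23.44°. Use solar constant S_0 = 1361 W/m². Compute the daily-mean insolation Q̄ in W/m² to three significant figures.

Solar longitude: L_s = 360° × (344 − 80)/365.25 = 260.205°.
sin δ = sin 23.44° × sin 260.205° = -0.39199, so δ = -23.078°.
cos h₀ = −tan(+10.0°) tan(-23.078°) = 0.0751, h₀ = 1.4956 rad.
Bracket: h₀ sin ϕ sin δ + cos ϕ cos δ sin h₀ = 1.4956×0.17365×-0.39199 + 0.98481×0.91997×0.99717 = -0.101804 + 0.903432 = 0.801628.
Q̄ = (S_0/π) × [bracket] = (1361/π) × 0.801628 = 347.3 W/m².

Q̄ ≈ 347 W/m²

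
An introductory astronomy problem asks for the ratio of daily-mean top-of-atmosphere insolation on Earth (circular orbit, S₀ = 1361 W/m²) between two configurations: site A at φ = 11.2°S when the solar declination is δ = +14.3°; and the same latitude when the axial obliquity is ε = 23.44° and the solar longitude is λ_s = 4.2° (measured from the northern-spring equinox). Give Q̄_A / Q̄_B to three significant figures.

Q̄_A / Q̄_B ≈ 0.902

— Configuration A (φ=-11.2°):
cos H₀ = −tan(-11.2°) tan(+14.300°) = 0.0505, H₀ = 1.5203 rad.
Bracket: H₀ sin φ sin δ + cos φ cos δ sin H₀ = 1.5203×-0.19423×0.24700 + 0.98096×0.96902×0.99873 = -0.072936 + 0.949363 = 0.876427.
Q̄ = (S₀/π) × [bracket] = (1361/π) × 0.876427 = 379.69 W/m².
— Configuration B (φ=-11.2°):
Solar declination: sin δ = sin ε · sin λ_s = sin 23.44° × sin 4.2° = 0.02913, so δ = +1.669°.
cos H₀ = −tan(-11.2°) tan(+1.669°) = 0.0058, H₀ = 1.5650 rad.
Bracket: H₀ sin φ sin δ + cos φ cos δ sin H₀ = 1.5650×-0.19423×0.02913 + 0.98096×0.99958×0.99998 = -0.008855 + 0.980528 = 0.971673.
Q̄ = (S₀/π) × [bracket] = (1361/π) × 0.971673 = 420.95 W/m².
Ratio Q̄_A / Q̄_B = 379.69 / 420.95 = 0.9020.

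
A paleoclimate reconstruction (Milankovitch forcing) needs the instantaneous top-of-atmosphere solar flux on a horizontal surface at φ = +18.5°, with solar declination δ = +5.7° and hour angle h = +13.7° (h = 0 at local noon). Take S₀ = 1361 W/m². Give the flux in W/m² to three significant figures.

1.29e+03 W/m²

cos θ_z = sin φ sin δ + cos φ cos δ cos h = 0.031515 + 0.916787 = 0.948302.
Flux = S₀ · cos θ_z = 1361 × 0.948302 = 1291 W/m².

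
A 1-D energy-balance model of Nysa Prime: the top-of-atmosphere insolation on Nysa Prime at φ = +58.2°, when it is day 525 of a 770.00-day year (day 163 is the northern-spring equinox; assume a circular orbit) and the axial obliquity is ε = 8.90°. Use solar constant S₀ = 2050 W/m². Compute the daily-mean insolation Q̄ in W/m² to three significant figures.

Solar longitude: λ_s = 360° × (525 − 163)/770.00 = 169.247°.
sin δ = sin 8.90° × sin 169.247° = 0.02887, so δ = +1.654°.
cos H₀ = −tan(+58.2°) tan(+1.654°) = -0.0466, H₀ = 1.6174 rad.
Bracket: H₀ sin φ sin δ + cos φ cos δ sin H₀ = 1.6174×0.84989×0.02887 + 0.52696×0.99958×0.99891 = 0.039685 + 0.526165 = 0.565850.
Q̄ = (S₀/π) × [bracket] = (2050/π) × 0.565850 = 369.2 W/m².

Q̄ ≈ 369 W/m²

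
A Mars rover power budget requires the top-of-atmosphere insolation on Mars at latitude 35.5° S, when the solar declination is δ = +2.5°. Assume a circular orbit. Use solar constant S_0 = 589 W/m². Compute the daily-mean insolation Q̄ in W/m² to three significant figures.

Q̄ ≈ 145 W/m²

cos h₀ = −tan(-35.5°) tan(+2.500°) = 0.0311, h₀ = 1.5396 rad.
Bracket: h₀ sin ϕ sin δ + cos ϕ cos δ sin h₀ = 1.5396×-0.58070×0.04362 + 0.81412×0.99905×0.99951 = -0.038998 + 0.812948 = 0.773950.
Q̄ = (S_0/π) × [bracket] = (589/π) × 0.773950 = 145.1 W/m².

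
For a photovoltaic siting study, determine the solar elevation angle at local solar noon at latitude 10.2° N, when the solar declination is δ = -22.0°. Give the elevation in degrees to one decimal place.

At local noon the hour angle is zero, so the zenith angle equals |ϕ − δ| = |+10.2° − (-22.000°)| = 32.200°.
Elevation = 90° − 32.200° = 57.8°.

57.8°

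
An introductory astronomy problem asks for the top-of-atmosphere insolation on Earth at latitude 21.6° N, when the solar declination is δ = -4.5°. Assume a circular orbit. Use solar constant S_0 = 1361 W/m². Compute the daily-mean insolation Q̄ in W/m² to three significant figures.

cos h₀ = −tan(+21.6°) tan(-4.500°) = 0.0312, h₀ = 1.5396 rad.
Bracket: h₀ sin ϕ sin δ + cos ϕ cos δ sin h₀ = 1.5396×0.36812×-0.07846 + 0.92978×0.99692×0.99951 = -0.044468 + 0.926462 = 0.881994.
Q̄ = (S_0/π) × [bracket] = (1361/π) × 0.881994 = 382.1 W/m².

Q̄ ≈ 382 W/m²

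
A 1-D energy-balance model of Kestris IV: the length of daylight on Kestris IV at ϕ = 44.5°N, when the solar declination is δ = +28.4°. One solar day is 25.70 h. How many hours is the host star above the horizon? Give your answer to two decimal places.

cos h₀ = −tan ϕ · tan δ = −tan(+44.5°) × tan(+28.400°) = -0.5313, so h₀ = 2.1310 rad = 122.10°.
Daylight = 2h₀/(2π) × 25.70 h = (2.1310/π) × 25.70 = 17.43 h.

17.43 h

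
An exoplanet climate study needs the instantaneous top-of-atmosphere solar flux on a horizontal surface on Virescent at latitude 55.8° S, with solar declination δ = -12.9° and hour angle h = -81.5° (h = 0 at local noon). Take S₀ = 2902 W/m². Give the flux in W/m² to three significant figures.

cos θ_z = sin φ sin δ + cos φ cos δ cos h = 0.184646 + 0.080984 = 0.265630.
Flux = S₀ · cos θ_z = 2902 × 0.265630 = 770.9 W/m².

771 W/m²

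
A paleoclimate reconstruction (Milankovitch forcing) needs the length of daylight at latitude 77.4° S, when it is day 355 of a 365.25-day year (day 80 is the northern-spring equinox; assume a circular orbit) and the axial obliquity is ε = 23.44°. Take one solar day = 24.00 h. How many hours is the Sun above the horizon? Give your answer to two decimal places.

Solar longitude: L_s = 360° × (355 − 80)/365.25 = 271.047°.
sin δ = sin 23.44° × sin 271.047° = -0.39772, so δ = -23.436°.
Sunrise equation: cos h₀ = −tan ϕ · tan δ = -1.9393 ≤ −1, so the Sun never sets (polar day) and h₀ = π.
Daylight = 2h₀/(2π) × 24.00 h = (3.1416/π) × 24.00 = 24.00 h.

24.00 h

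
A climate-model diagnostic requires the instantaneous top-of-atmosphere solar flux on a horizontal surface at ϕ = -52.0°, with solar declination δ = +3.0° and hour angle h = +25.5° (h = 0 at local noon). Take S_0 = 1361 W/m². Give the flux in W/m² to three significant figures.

699 W/m²

cos θ_z = sin ϕ sin δ + cos ϕ cos δ cos h = -0.041241 + 0.554925 = 0.513684.
Flux = S_0 · cos θ_z = 1361 × 0.513684 = 699.1 W/m².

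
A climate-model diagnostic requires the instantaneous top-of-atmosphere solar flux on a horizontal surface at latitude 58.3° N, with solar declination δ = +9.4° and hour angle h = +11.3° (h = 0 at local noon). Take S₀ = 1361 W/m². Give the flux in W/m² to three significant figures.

cos θ_z = sin φ sin δ + cos φ cos δ cos h = 0.138960 + 0.508366 = 0.647326.
Flux = S₀ · cos θ_z = 1361 × 0.647326 = 881.0 W/m².

881 W/m²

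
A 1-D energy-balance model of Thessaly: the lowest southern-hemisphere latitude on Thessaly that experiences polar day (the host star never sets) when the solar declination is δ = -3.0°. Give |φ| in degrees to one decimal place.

|φ| = 87.0°

Polar day requires cos H₀ = −tan φ tan δ ≤ −1, i.e. tan φ tan δ ≥ 1.
The boundary is |tan φ| · |tan δ| = 1, so |φ| = 90° − |δ| = 90° − 3.0° = 87.0° in the southern hemisphere.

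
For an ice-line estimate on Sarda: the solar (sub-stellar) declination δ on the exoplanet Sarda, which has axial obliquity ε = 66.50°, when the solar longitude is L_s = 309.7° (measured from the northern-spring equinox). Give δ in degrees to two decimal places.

sin δ = sin ε · sin L_s = sin 66.50° × sin 309.7° = -0.705586.
δ = arcsin(-0.705586) = -44.88°.

δ = -44.88°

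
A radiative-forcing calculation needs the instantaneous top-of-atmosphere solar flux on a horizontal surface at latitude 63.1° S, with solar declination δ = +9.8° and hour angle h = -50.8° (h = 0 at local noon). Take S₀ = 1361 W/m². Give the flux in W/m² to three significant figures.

cos θ_z = sin φ sin δ + cos φ cos δ cos h = -0.151792 + 0.281779 = 0.129987.
Flux = S₀ · cos θ_z = 1361 × 0.129987 = 176.9 W/m².

177 W/m²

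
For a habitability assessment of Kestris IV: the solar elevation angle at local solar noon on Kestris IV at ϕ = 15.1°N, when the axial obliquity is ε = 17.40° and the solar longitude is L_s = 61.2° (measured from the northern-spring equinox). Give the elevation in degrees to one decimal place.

89.9°

Solar declination: sin δ = sin ε · sin L_s = sin 17.40° × sin 61.2° = 0.26205, so δ = +15.192°.
At local noon the hour angle is zero, so the zenith angle equals |ϕ − δ| = |+15.1° − (+15.192°)| = 0.092°.
Elevation = 90° − 0.092° = 89.9°.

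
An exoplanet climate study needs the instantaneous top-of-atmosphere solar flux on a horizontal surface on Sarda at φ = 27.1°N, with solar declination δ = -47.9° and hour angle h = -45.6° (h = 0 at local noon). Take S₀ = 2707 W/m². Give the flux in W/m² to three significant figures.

cos θ_z = sin φ sin δ + cos φ cos δ cos h = -0.338003 + 0.417575 = 0.079572.
Flux = S₀ · cos θ_z = 2707 × 0.079572 = 215.4 W/m².

215 W/m²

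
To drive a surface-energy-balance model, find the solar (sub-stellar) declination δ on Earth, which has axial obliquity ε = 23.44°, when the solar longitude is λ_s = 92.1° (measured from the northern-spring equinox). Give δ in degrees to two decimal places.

δ = +23.42°

sin δ = sin ε · sin λ_s = sin 23.44° × sin 92.1° = 0.397521.
δ = arcsin(0.397521) = +23.42°.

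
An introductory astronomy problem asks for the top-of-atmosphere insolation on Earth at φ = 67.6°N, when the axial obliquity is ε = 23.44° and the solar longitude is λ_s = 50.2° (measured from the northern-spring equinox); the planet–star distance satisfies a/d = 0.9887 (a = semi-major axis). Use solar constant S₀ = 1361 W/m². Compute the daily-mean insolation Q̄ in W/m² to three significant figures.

Q̄ ≈ 391 W/m²

Solar declination: sin δ = sin ε · sin λ_s = sin 23.44° × sin 50.2° = 0.30561, so δ = +17.795°.
cos H₀ = −tan(+67.6°) tan(+17.795°) = -0.7787, H₀ = 2.4634 rad.
Bracket: H₀ sin φ sin δ + cos φ cos δ sin H₀ = 2.4634×0.92455×0.30561 + 0.38107×0.95216×0.62735 = 0.696038 + 0.227627 = 0.923665.
Inverse-square distance factor (a/d)² = 0.9887² = 0.977528.
Q̄ = (S₀/π) × 0.977528 × [bracket] = (1361/π) × 0.977528 × 0.923665 = 391.2 W/m².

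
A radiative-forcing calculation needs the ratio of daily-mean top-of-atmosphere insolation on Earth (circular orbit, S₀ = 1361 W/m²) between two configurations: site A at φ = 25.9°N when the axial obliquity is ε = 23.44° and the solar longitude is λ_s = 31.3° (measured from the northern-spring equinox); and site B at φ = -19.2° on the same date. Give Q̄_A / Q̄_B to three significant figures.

— Configuration A (φ=+25.9°):
Solar declination: sin δ = sin ε · sin λ_s = sin 23.44° × sin 31.3° = 0.20666, so δ = +11.927°.
cos H₀ = −tan(+25.9°) tan(+11.927°) = -0.1026, H₀ = 1.6735 rad.
Bracket: H₀ sin φ sin δ + cos φ cos δ sin H₀ = 1.6735×0.43680×0.20666 + 0.89956×0.97841×0.99473 = 0.151065 + 0.875500 = 1.026565.
Q̄ = (S₀/π) × [bracket] = (1361/π) × 1.026565 = 444.73 W/m².
— Configuration B (φ=-19.2°):
cos H₀ = −tan(-19.2°) tan(+11.927°) = 0.0736, H₀ = 1.4972 rad.
Bracket: H₀ sin φ sin δ + cos φ cos δ sin H₀ = 1.4972×-0.32887×0.20666 + 0.94438×0.97841×0.99729 = -0.101756 + 0.921487 = 0.819731.
Q̄ = (S₀/π) × [bracket] = (1361/π) × 0.819731 = 355.12 W/m².
Ratio Q̄_A / Q̄_B = 444.73 / 355.12 = 1.252.

Q̄_A / Q̄_B ≈ 1.25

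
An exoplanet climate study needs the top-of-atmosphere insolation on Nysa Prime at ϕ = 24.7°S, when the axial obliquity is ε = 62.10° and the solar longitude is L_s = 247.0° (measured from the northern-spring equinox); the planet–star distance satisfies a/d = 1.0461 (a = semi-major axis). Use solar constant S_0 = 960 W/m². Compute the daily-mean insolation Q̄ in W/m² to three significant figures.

Q̄ ≈ 393 W/m²

Solar declination: sin δ = sin ε · sin L_s = sin 62.10° × sin 247.0° = -0.81351, so δ = -54.440°.
cos h₀ = −tan(-24.7°) tan(-54.440°) = -0.6434, h₀ = 2.2697 rad.
Bracket: h₀ sin ϕ sin δ + cos ϕ cos δ sin h₀ = 2.2697×-0.41787×-0.81351 + 0.90851×0.58155×0.76552 = 0.771565 + 0.404458 = 1.176023.
Inverse-square distance factor (a/d)² = 1.0461² = 1.094325.
Q̄ = (S_0/π) × 1.094325 × [bracket] = (960/π) × 1.094325 × 1.176023 = 393.3 W/m².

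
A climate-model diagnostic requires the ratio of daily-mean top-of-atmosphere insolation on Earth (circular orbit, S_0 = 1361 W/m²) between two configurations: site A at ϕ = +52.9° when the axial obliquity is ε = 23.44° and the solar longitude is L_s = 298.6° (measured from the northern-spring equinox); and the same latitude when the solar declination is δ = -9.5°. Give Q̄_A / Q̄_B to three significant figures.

— Configuration A (ϕ=+52.9°):
Solar declination: sin δ = sin ε · sin L_s = sin 23.44° × sin 298.6° = -0.34925, so δ = -20.442°.
cos h₀ = −tan(+52.9°) tan(-20.442°) = 0.4928, h₀ = 1.0555 rad.
Bracket: h₀ sin ϕ sin δ + cos ϕ cos δ sin h₀ = 1.0555×0.79758×-0.34925 + 0.60321×0.93703×0.87013 = -0.294015 + 0.491820 = 0.197805.
Q̄ = (S_0/π) × [bracket] = (1361/π) × 0.197805 = 85.693 W/m².
— Configuration B (ϕ=+52.9°):
cos h₀ = −tan(+52.9°) tan(-9.500°) = 0.2213, h₀ = 1.3477 rad.
Bracket: h₀ sin ϕ sin δ + cos ϕ cos δ sin h₀ = 1.3477×0.79758×-0.16505 + 0.60321×0.98629×0.97521 = -0.177412 + 0.580191 = 0.402779.
Q̄ = (S_0/π) × [bracket] = (1361/π) × 0.402779 = 174.49 W/m².
Ratio Q̄_A / Q̄_B = 85.693 / 174.49 = 0.4911.

Q̄_A / Q̄_B ≈ 0.491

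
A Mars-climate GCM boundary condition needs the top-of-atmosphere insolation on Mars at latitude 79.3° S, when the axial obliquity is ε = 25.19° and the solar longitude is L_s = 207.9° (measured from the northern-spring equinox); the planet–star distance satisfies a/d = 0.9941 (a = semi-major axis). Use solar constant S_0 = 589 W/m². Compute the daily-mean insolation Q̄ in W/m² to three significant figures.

Solar declination: sin δ = sin ε · sin L_s = sin 25.19° × sin 207.9° = -0.19916, so δ = -11.488°.
cos h₀ = −tan(-79.3°) tan(-11.488°) = -1.0756 ≤ −1 ⇒ polar day, h₀ = π.
Bracket: h₀ sin ϕ sin δ + cos ϕ cos δ sin h₀ = 3.1416×-0.98261×-0.19916 + 0.18567×0.97997×0.00000 = 0.614800 + 0.000000 = 0.614800.
Inverse-square distance factor (a/d)² = 0.9941² = 0.988235.
Q̄ = (S_0/π) × 0.988235 × [bracket] = (589/π) × 0.988235 × 0.614800 = 113.9 W/m².

Q̄ ≈ 114 W/m²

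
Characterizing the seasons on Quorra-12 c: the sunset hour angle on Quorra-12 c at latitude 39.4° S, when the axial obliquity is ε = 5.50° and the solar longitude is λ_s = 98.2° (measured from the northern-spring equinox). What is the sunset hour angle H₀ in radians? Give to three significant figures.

H₀ = 1.49 rad

Solar declination: sin δ = sin ε · sin λ_s = sin 5.50° × sin 98.2° = 0.09487, so δ = +5.444°.
cos H₀ = −tan φ · tan δ = −tan(-39.4°) × tan(+5.444°) = 0.0783, so H₀ = 1.4924 rad = 85.51°.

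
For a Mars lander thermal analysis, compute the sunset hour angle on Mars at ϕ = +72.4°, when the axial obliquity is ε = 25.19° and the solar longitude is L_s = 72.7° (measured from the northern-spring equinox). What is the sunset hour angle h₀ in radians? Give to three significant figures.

Solar declination: sin δ = sin ε · sin L_s = sin 25.19° × sin 72.7° = 0.40637, so δ = +23.977°.
Sunrise equation: cos h₀ = −tan ϕ · tan δ = -1.4020 ≤ −1, so the Sun never sets (polar day) and h₀ = π.

h₀ = 3.14 rad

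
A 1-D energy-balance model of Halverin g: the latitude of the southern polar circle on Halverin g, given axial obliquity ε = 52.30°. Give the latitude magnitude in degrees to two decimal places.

37.70°

The polar circle is the lowest latitude that experiences at least one full rotation of continuous darkness at the northern-summer solstice; it lies at |ϕ| = 90° − ε = 90° − 52.30° = 37.70°.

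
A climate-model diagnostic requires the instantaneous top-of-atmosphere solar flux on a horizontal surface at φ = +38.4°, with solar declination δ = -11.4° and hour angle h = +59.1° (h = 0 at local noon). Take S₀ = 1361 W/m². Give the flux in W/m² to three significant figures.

370 W/m²

cos θ_z = sin φ sin δ + cos φ cos δ cos h = -0.122774 + 0.394519 = 0.271745.
Flux = S₀ · cos θ_z = 1361 × 0.271745 = 369.8 W/m².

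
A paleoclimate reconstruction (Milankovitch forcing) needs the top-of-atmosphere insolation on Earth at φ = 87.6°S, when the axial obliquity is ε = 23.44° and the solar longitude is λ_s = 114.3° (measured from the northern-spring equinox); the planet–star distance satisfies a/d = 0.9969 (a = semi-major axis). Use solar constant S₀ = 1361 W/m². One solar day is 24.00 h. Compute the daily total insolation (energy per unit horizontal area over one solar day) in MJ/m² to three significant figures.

Solar declination: sin δ = sin ε · sin λ_s = sin 23.44° × sin 114.3° = 0.36255, so δ = +21.257°.
cos H₀ = −tan(-87.6°) tan(+21.257°) = 9.2815 ≥ 1 ⇒ polar night, H₀ = 0 and Q̄ = 0.
Inverse-square distance factor (a/d)² = 0.9969² = 0.993810.
Daily total = Q̄ × 24.00 h × 3600 s/h = 0.00 MJ/m².

0.00 MJ/m²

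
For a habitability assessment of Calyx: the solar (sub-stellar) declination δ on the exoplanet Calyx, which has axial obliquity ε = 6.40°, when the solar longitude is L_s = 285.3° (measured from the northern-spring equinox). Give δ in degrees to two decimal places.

δ = -6.17°

sin δ = sin ε · sin L_s = sin 6.40° × sin 285.3° = -0.107518.
δ = arcsin(-0.107518) = -6.17°.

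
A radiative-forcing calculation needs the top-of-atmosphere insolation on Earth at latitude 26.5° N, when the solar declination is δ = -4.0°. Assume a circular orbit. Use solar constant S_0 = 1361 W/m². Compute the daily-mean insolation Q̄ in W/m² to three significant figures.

Q̄ ≈ 366 W/m²

cos h₀ = −tan(+26.5°) tan(-4.000°) = 0.0349, h₀ = 1.5359 rad.
Bracket: h₀ sin ϕ sin δ + cos ϕ cos δ sin h₀ = 1.5359×0.44620×-0.06976 + 0.89493×0.99756×0.99939 = -0.047808 + 0.892202 = 0.844394.
Q̄ = (S_0/π) × [bracket] = (1361/π) × 0.844394 = 365.8 W/m².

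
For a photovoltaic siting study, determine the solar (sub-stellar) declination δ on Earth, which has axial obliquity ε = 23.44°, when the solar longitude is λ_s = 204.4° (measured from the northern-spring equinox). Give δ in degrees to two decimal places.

δ = -9.46°

sin δ = sin ε · sin λ_s = sin 23.44° × sin 204.4° = -0.164328.
δ = arcsin(-0.164328) = -9.46°.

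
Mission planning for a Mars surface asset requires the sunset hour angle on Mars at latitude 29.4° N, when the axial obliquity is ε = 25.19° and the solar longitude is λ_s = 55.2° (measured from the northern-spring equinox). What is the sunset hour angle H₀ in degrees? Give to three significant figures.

H₀ = 102°

Solar declination: sin δ = sin ε · sin λ_s = sin 25.19° × sin 55.2° = 0.34950, so δ = +20.457°.
cos H₀ = −tan φ · tan δ = −tan(+29.4°) × tan(+20.457°) = -0.2102, so H₀ = 1.7826 rad = 102.13°.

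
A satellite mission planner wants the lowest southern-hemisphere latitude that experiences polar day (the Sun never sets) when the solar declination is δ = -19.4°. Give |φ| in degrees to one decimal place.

Polar day requires cos H₀ = −tan φ tan δ ≤ −1, i.e. tan φ tan δ ≥ 1.
The boundary is |tan φ| · |tan δ| = 1, so |φ| = 90° − |δ| = 90° − 19.4° = 70.6° in the southern hemisphere.

|φ| = 70.6°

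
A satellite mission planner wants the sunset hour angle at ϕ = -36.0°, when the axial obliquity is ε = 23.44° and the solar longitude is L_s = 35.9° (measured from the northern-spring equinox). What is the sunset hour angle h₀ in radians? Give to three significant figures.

h₀ = 1.40 rad

Solar declination: sin δ = sin ε · sin L_s = sin 23.44° × sin 35.9° = 0.23325, so δ = +13.489°.
cos h₀ = −tan ϕ · tan δ = −tan(-36.0°) × tan(+13.489°) = 0.1743, so h₀ = 1.3956 rad = 79.96°.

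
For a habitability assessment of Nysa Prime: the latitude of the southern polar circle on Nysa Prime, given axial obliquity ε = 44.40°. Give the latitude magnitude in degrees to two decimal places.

45.60°

The polar circle is the lowest latitude that experiences at least one full rotation of continuous darkness at the northern-summer solstice; it lies at |ϕ| = 90° − ε = 90° − 44.40° = 45.60°.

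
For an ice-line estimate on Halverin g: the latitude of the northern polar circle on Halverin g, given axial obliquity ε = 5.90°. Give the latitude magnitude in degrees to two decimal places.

The polar circle is the lowest latitude that experiences at least one full rotation of continuous daylight at the northern-summer solstice; it lies at |ϕ| = 90° − ε = 90° − 5.90° = 84.10°.

84.10°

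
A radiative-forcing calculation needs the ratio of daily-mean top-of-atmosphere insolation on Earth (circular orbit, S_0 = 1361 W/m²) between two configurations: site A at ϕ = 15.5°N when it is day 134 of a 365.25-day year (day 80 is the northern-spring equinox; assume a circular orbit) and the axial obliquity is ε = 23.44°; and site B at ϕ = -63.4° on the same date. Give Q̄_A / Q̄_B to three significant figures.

— Configuration A (ϕ=+15.5°):
Solar longitude: L_s = 360° × (134 − 80)/365.25 = 53.224°.
sin δ = sin 23.44° × sin 53.224° = 0.31862, so δ = +18.580°.
cos h₀ = −tan(+15.5°) tan(+18.580°) = -0.0932, h₀ = 1.6642 rad.
Bracket: h₀ sin ϕ sin δ + cos ϕ cos δ sin h₀ = 1.6642×0.26724×0.31862 + 0.96363×0.94788×0.99565 = 0.141703 + 0.909432 = 1.051135.
Q̄ = (S_0/π) × [bracket] = (1361/π) × 1.051135 = 455.37 W/m².
— Configuration B (ϕ=-63.4°):
cos h₀ = −tan(-63.4°) tan(+18.580°) = 0.6713, h₀ = 0.8349 rad.
Bracket: h₀ sin ϕ sin δ + cos ϕ cos δ sin h₀ = 0.8349×-0.89415×0.31862 + 0.44776×0.94788×0.74123 = -0.237858 + 0.314595 = 0.076737.
Q̄ = (S_0/π) × [bracket] = (1361/π) × 0.076737 = 33.244 W/m².
Ratio Q̄_A / Q̄_B = 455.37 / 33.244 = 13.70.

Q̄_A / Q̄_B ≈ 13.7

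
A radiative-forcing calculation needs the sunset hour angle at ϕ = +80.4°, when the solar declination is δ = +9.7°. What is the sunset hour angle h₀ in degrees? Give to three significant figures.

Sunrise equation: cos h₀ = −tan ϕ · tan δ = -1.0106 ≤ −1, so the Sun never sets (polar day) and h₀ = π.

h₀ = 180°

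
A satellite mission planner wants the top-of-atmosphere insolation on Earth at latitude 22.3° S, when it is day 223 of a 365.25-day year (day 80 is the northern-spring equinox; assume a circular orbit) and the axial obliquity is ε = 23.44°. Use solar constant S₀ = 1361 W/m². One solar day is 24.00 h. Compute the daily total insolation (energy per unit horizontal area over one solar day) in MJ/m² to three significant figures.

28.1 MJ/m²

Solar longitude: λ_s = 360° × (223 − 80)/365.25 = 140.945°.
sin δ = sin 23.44° × sin 140.945° = 0.25064, so δ = +14.515°.
cos H₀ = −tan(-22.3°) tan(+14.515°) = 0.1062, H₀ = 1.4644 rad.
Bracket: H₀ sin φ sin δ + cos φ cos δ sin H₀ = 1.4644×-0.37946×0.25064 + 0.92521×0.96808×0.99435 = -0.139276 + 0.890617 = 0.751341.
Q̄ = (S₀/π) × [bracket] = (1361/π) × 0.751341 = 325.50 W/m².
Daily total = Q̄ × 24.00 h × 3600 s/h = 325.50 × 24.00 × 3600 / 10⁶ = 28.12 MJ/m².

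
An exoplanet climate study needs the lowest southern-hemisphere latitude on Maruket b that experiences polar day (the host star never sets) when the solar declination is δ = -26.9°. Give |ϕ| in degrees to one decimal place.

Polar day requires cos h₀ = −tan ϕ tan δ ≤ −1, i.e. tan ϕ tan δ ≥ 1.
The boundary is |tan ϕ| · |tan δ| = 1, so |ϕ| = 90° − |δ| = 90° − 26.9° = 63.1° in the southern hemisphere.

|ϕ| = 63.1°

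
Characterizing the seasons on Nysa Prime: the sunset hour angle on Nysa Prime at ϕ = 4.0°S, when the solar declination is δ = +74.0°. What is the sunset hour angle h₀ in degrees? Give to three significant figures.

cos h₀ = −tan ϕ · tan δ = −tan(-4.0°) × tan(+74.000°) = 0.2439, so h₀ = 1.3244 rad = 75.89°.

h₀ = 75.9°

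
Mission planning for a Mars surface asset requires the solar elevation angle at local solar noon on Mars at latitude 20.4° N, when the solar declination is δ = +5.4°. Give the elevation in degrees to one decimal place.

At local noon the hour angle is zero, so the zenith angle equals |ϕ − δ| = |+20.4° − (+5.400°)| = 15.000°.
Elevation = 90° − 15.000° = 75.0°.

75.0°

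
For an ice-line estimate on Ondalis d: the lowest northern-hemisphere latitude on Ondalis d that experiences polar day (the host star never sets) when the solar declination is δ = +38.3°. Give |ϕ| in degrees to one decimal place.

|ϕ| = 51.7°

Polar day requires cos h₀ = −tan ϕ tan δ ≤ −1, i.e. tan ϕ tan δ ≥ 1.
The boundary is |tan ϕ| · |tan δ| = 1, so |ϕ| = 90° − |δ| = 90° − 38.3° = 51.7° in the northern hemisphere.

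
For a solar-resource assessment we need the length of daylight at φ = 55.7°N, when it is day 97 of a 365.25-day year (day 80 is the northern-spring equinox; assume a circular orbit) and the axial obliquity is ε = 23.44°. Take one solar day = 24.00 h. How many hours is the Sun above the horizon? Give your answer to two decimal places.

Solar longitude: λ_s = 360° × (97 − 80)/365.25 = 16.756°.
sin δ = sin 23.44° × sin 16.756° = 0.11468, so δ = +6.585°.
cos H₀ = −tan φ · tan δ = −tan(+55.7°) × tan(+6.585°) = -0.1692, so H₀ = 1.7408 rad = 99.74°.
Daylight = 2H₀/(2π) × 24.00 h = (1.7408/π) × 24.00 = 13.30 h.

13.30 h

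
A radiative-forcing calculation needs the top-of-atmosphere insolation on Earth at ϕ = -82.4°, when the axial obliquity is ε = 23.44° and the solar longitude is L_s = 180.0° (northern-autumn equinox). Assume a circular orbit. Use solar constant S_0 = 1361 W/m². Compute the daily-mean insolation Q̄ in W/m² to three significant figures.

Q̄ ≈ 57.3 W/m²

Solar declination: sin δ = sin ε · sin L_s = sin 23.44° × sin 180.0° = 0.00000, so δ = +0.000°.
cos h₀ = −tan(-82.4°) tan(+0.000°) = 0.0000, h₀ = 1.5708 rad.
Bracket: h₀ sin ϕ sin δ + cos ϕ cos δ sin h₀ = 1.5708×-0.99122×0.00000 + 0.13226×1.00000×1.00000 = -0.000000 + 0.132260 = 0.132260.
Q̄ = (S_0/π) × [bracket] = (1361/π) × 0.132260 = 57.30 W/m².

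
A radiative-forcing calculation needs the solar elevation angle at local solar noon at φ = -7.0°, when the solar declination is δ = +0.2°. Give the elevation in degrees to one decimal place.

82.8°

At local noon the hour angle is zero, so the zenith angle equals |φ − δ| = |-7.0° − (+0.200°)| = 7.200°.
Elevation = 90° − 7.200° = 82.8°.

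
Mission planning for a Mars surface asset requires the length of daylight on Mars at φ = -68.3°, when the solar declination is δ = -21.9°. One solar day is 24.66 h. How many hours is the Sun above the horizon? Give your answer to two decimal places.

Sunrise equation: cos H₀ = −tan φ · tan δ = -1.0102 ≤ −1, so the Sun never sets (polar day) and H₀ = π.
Daylight = 2H₀/(2π) × 24.66 h = (3.1416/π) × 24.66 = 24.66 h.

24.66 h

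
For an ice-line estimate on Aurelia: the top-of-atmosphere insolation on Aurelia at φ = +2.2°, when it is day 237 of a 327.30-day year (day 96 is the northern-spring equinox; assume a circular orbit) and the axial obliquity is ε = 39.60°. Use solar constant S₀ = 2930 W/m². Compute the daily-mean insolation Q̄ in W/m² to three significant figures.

Solar longitude: λ_s = 360° × (237 − 96)/327.30 = 155.087°.
sin δ = sin 39.60° × sin 155.087° = 0.26851, so δ = +15.576°.
cos H₀ = −tan(+2.2°) tan(+15.576°) = -0.0107, H₀ = 1.5815 rad.
Bracket: H₀ sin φ sin δ + cos φ cos δ sin H₀ = 1.5815×0.03839×0.26851 + 0.99926×0.96328×0.99994 = 0.016302 + 0.962509 = 0.978811.
Q̄ = (S₀/π) × [bracket] = (2930/π) × 0.978811 = 912.9 W/m².

Q̄ ≈ 913 W/m²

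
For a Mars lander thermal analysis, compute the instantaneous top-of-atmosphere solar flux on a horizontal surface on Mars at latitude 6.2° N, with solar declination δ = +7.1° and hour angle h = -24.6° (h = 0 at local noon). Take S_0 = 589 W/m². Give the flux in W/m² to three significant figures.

536 W/m²

cos θ_z = sin ϕ sin δ + cos ϕ cos δ cos h = 0.013349 + 0.896987 = 0.910336.
Flux = S_0 · cos θ_z = 589 × 0.910336 = 536.2 W/m².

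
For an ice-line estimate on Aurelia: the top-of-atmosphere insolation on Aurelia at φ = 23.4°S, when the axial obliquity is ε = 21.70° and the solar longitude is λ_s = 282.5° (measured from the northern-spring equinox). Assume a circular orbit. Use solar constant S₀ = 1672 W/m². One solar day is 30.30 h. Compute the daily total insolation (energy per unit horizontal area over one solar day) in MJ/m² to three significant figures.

Solar declination: sin δ = sin ε · sin λ_s = sin 21.70° × sin 282.5° = -0.36098, so δ = -21.161°.
cos H₀ = −tan(-23.4°) tan(-21.161°) = -0.1675, H₀ = 1.7391 rad.
Bracket: H₀ sin φ sin δ + cos φ cos δ sin H₀ = 1.7391×-0.39715×-0.36098 + 0.91775×0.93257×0.98587 = 0.249323 + 0.843773 = 1.093096.
Q̄ = (S₀/π) × [bracket] = (1672/π) × 1.093096 = 581.76 W/m².
Daily total = Q̄ × 30.30 h × 3600 s/h = 581.76 × 30.30 × 3600 / 10⁶ = 63.46 MJ/m².

63.5 MJ/m²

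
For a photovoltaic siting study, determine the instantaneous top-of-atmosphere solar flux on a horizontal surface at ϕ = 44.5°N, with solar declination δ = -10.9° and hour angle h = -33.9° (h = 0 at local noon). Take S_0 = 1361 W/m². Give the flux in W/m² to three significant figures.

611 W/m²

cos θ_z = sin ϕ sin δ + cos ϕ cos δ cos h = -0.132539 + 0.581326 = 0.448787.
Flux = S_0 · cos θ_z = 1361 × 0.448787 = 610.8 W/m².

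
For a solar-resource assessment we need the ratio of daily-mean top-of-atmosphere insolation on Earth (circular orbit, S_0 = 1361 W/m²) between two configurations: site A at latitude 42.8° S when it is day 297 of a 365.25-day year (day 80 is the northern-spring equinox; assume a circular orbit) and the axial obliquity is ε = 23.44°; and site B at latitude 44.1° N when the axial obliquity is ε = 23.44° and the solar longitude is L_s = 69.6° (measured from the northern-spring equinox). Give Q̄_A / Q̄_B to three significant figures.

Q̄_A / Q̄_B ≈ 0.860

— Configuration A (ϕ=-42.8°):
Solar longitude: L_s = 360° × (297 − 80)/365.25 = 213.881°.
sin δ = sin 23.44° × sin 213.881° = -0.22175, so δ = -12.812°.
cos h₀ = −tan(-42.8°) tan(-12.812°) = -0.2106, h₀ = 1.7830 rad.
Bracket: h₀ sin ϕ sin δ + cos ϕ cos δ sin h₀ = 1.7830×-0.67944×-0.22175 + 0.73373×0.97510×0.97757 = 0.268637 + 0.699412 = 0.968049.
Q̄ = (S_0/π) × [bracket] = (1361/π) × 0.968049 = 419.38 W/m².
— Configuration B (ϕ=+44.1°):
Solar declination: sin δ = sin ε · sin L_s = sin 23.44° × sin 69.6° = 0.37284, so δ = +21.891°.
cos h₀ = −tan(+44.1°) tan(+21.891°) = -0.3894, h₀ = 1.9708 rad.
Bracket: h₀ sin ϕ sin δ + cos ϕ cos δ sin h₀ = 1.9708×0.69591×0.37284 + 0.71813×0.92790×0.92108 = 0.511350 + 0.613764 = 1.125114.
Q̄ = (S_0/π) × [bracket] = (1361/π) × 1.125114 = 487.42 W/m².
Ratio Q̄_A / Q̄_B = 419.38 / 487.42 = 0.8604.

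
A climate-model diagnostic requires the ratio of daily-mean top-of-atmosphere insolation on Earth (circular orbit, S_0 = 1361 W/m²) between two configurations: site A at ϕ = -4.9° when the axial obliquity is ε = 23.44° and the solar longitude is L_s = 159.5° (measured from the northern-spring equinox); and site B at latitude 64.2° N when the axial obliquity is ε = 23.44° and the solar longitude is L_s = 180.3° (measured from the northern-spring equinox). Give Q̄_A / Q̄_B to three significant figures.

— Configuration A (ϕ=-4.9°):
Solar declination: sin δ = sin ε · sin L_s = sin 23.44° × sin 159.5° = 0.13931, so δ = +8.008°.
cos h₀ = −tan(-4.9°) tan(+8.008°) = 0.0121, h₀ = 1.5587 rad.
Bracket: h₀ sin ϕ sin δ + cos ϕ cos δ sin h₀ = 1.5587×-0.08542×0.13931 + 0.99635×0.99025×0.99993 = -0.018548 + 0.986567 = 0.968019.
Q̄ = (S_0/π) × [bracket] = (1361/π) × 0.968019 = 419.36 W/m².
— Configuration B (ϕ=+64.2°):
Solar declination: sin δ = sin ε · sin L_s = sin 23.44° × sin 180.3° = -0.00208, so δ = -0.119°.
cos h₀ = −tan(+64.2°) tan(-0.119°) = 0.0043, h₀ = 1.5665 rad.
Bracket: h₀ sin ϕ sin δ + cos ϕ cos δ sin h₀ = 1.5665×0.90032×-0.00208 + 0.43523×1.00000×0.99999 = -0.002934 + 0.435226 = 0.432292.
Q̄ = (S_0/π) × [bracket] = (1361/π) × 0.432292 = 187.28 W/m².
Ratio Q̄_A / Q̄_B = 419.36 / 187.28 = 2.239.

Q̄_A / Q̄_B ≈ 2.24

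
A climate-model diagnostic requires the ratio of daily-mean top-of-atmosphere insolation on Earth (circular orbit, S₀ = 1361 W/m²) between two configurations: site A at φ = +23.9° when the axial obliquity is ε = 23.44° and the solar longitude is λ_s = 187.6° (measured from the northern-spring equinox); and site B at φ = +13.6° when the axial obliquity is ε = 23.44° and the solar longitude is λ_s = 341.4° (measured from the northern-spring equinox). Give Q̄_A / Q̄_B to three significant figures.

— Configuration A (φ=+23.9°):
Solar declination: sin δ = sin ε · sin λ_s = sin 23.44° × sin 187.6° = -0.05261, so δ = -3.016°.
cos H₀ = −tan(+23.9°) tan(-3.016°) = 0.0233, H₀ = 1.5474 rad.
Bracket: H₀ sin φ sin δ + cos φ cos δ sin H₀ = 1.5474×0.40514×-0.05261 + 0.91425×0.99862×0.99973 = -0.032982 + 0.912742 = 0.879760.
Q̄ = (S₀/π) × [bracket] = (1361/π) × 0.879760 = 381.13 W/m².
— Configuration B (φ=+13.6°):
Solar declination: sin δ = sin ε · sin λ_s = sin 23.44° × sin 341.4° = -0.12688, so δ = -7.289°.
cos H₀ = −tan(+13.6°) tan(-7.289°) = 0.0309, H₀ = 1.5398 rad.
Bracket: H₀ sin φ sin δ + cos φ cos δ sin H₀ = 1.5398×0.23514×-0.12688 + 0.97196×0.99192×0.99952 = -0.045939 + 0.963644 = 0.917705.
Q̄ = (S₀/π) × [bracket] = (1361/π) × 0.917705 = 397.57 W/m².
Ratio Q̄_A / Q̄_B = 381.13 / 397.57 = 0.9586.

Q̄_A / Q̄_B ≈ 0.959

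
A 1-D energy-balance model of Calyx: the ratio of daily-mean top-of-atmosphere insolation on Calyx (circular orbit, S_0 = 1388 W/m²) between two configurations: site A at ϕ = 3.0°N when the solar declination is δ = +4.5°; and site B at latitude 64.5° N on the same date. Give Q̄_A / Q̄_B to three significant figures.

— Configuration A (ϕ=+3.0°):
cos h₀ = −tan(+3.0°) tan(+4.500°) = -0.0041, h₀ = 1.5749 rad.
Bracket: h₀ sin ϕ sin δ + cos ϕ cos δ sin h₀ = 1.5749×0.05234×0.07846 + 0.99863×0.99692×0.99999 = 0.006467 + 0.995544 = 1.002011.
Q̄ = (S_0/π) × [bracket] = (1388/π) × 1.002011 = 442.70 W/m².
— Configuration B (ϕ=+64.5°):
cos h₀ = −tan(+64.5°) tan(+4.500°) = -0.1650, h₀ = 1.7366 rad.
Bracket: h₀ sin ϕ sin δ + cos ϕ cos δ sin h₀ = 1.7366×0.90259×0.07846 + 0.43051×0.99692×0.98629 = 0.122981 + 0.423300 = 0.546281.
Q̄ = (S_0/π) × [bracket] = (1388/π) × 0.546281 = 241.35 W/m².
Ratio Q̄_A / Q̄_B = 442.70 / 241.35 = 1.834.

Q̄_A / Q̄_B ≈ 1.83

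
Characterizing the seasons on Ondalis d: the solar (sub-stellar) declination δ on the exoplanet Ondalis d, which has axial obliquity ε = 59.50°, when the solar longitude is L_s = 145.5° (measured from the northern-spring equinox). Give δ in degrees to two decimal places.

sin δ = sin ε · sin L_s = sin 59.50° × sin 145.5° = 0.488032.
δ = arcsin(0.488032) = +29.21°.

δ = +29.21°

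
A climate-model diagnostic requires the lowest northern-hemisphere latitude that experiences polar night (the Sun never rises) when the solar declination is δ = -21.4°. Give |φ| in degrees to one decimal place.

|φ| = 68.6°

Polar night requires cos H₀ = −tan φ tan δ ≥ 1, i.e. tan φ tan δ ≤ −1.
The boundary is |tan φ| · |tan δ| = 1, so |φ| = 90° − |δ| = 90° − 21.4° = 68.6° in the northern hemisphere.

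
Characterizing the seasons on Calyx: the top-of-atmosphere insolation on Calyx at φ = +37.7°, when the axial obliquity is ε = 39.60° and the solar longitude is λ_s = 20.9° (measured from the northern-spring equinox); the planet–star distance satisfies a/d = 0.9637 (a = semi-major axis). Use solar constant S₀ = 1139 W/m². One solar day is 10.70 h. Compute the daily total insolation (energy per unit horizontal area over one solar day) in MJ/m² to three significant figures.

13.0 MJ/m²

Solar declination: sin δ = sin ε · sin λ_s = sin 39.60° × sin 20.9° = 0.22739, so δ = +13.144°.
cos H₀ = −tan(+37.7°) tan(+13.144°) = -0.1805, H₀ = 1.7523 rad.
Bracket: H₀ sin φ sin δ + cos φ cos δ sin H₀ = 1.7523×0.61153×0.22739 + 0.79122×0.97380×0.98358 = 0.243667 + 0.757839 = 1.001506.
Inverse-square distance factor (a/d)² = 0.9637² = 0.928718.
Q̄ = (S₀/π) × 0.928718 × [bracket] = (1139/π) × 0.928718 × 1.001506 = 337.22 W/m².
Daily total = Q̄ × 10.70 h × 3600 s/h = 337.22 × 10.70 × 3600 / 10⁶ = 12.99 MJ/m².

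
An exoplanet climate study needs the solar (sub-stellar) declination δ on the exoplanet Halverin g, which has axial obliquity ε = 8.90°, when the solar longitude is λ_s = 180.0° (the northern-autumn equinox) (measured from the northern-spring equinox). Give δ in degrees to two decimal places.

sin δ = sin ε · sin λ_s = sin 8.90° × sin 180.0° = 0.000000.
δ = arcsin(0.000000) = +0.00°.

δ = +0.00°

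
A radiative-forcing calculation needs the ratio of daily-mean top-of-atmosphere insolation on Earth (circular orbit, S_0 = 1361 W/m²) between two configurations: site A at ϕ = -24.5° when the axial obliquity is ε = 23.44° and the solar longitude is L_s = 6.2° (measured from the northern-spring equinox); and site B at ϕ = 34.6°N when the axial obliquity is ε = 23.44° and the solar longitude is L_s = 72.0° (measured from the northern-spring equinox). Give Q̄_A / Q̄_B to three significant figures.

Q̄_A / Q̄_B ≈ 0.780

— Configuration A (ϕ=-24.5°):
Solar declination: sin δ = sin ε · sin L_s = sin 23.44° × sin 6.2° = 0.04296, so δ = +2.462°.
cos h₀ = −tan(-24.5°) tan(+2.462°) = 0.0196, h₀ = 1.5512 rad.
Bracket: h₀ sin ϕ sin δ + cos ϕ cos δ sin h₀ = 1.5512×-0.41469×0.04296 + 0.90996×0.99908×0.99981 = -0.027635 + 0.908950 = 0.881315.
Q̄ = (S_0/π) × [bracket] = (1361/π) × 0.881315 = 381.80 W/m².
— Configuration B (ϕ=+34.6°):
Solar declination: sin δ = sin ε · sin L_s = sin 23.44° × sin 72.0° = 0.37832, so δ = +22.230°.
cos h₀ = −tan(+34.6°) tan(+22.230°) = -0.2819, h₀ = 1.8566 rad.
Bracket: h₀ sin ϕ sin δ + cos ϕ cos δ sin h₀ = 1.8566×0.56784×0.37832 + 0.82314×0.92568×0.95943 = 0.398845 + 0.731051 = 1.129896.
Q̄ = (S_0/π) × [bracket] = (1361/π) × 1.129896 = 489.49 W/m².
Ratio Q̄_A / Q̄_B = 381.80 / 489.49 = 0.7800.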